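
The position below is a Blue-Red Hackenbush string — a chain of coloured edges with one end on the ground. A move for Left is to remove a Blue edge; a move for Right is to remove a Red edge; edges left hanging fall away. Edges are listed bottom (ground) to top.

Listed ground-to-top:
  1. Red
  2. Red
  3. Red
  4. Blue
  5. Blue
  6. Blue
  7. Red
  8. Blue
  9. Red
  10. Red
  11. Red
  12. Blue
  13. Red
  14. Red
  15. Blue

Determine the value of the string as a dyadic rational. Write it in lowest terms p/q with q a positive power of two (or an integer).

-8941/4096

R: Left { (no moves) }, Right { 0 } => simplest -1
RR: Left { (no moves) }, Right { -1; 0 } => simplest -2
RRR: Left { (no moves) }, Right { -2; -1; 0 } => simplest -3
RRRB: Left { -3 }, Right { -2; -1; 0 } => simplest -5/2
RRRBB: Left { -3; -5/2 }, Right { -2; -1; 0 } => simplest -9/4
RRRBBB: Left { -3; -5/2; -9/4 }, Right { -2; -1; 0 } => simplest -17/8
RRRBBBR: Left { -3; -5/2; -9/4 }, Right { -17/8; -2; -1; 0 } => simplest -35/16
RRRBBBRB: Left { -3; -5/2; -9/4; -35/16 }, Right { -17/8; -2; -1; 0 } => simplest -69/32
RRRBBBRBR: Left { -3; -5/2; -9/4; -35/16 }, Right { -69/32; -17/8; -2; -1; 0 } => simplest -139/64
RRRBBBRBRR: Left { -3; -5/2; -9/4; -35/16 }, Right { -139/64; -69/32; -17/8; -2; -1; 0 } => simplest -279/128
RRRBBBRBRRR: Left { -3; -5/2; -9/4; -35/16 }, Right { -279/128; -139/64; -69/32; -17/8; -2; -1; 0 } => simplest -559/256
RRRBBBRBRRRB: Left { -3; -5/2; -9/4; -35/16; -559/256 }, Right { -279/128; -139/64; -69/32; -17/8; -2; -1; 0 } => simplest -1117/512
RRRBBBRBRRRBR: Left { -3; -5/2; -9/4; -35/16; -559/256 }, Right { -1117/512; -279/128; -139/64; -69/32; -17/8; -2; -1; 0 } => simplest -2235/1024
RRRBBBRBRRRBRR: Left { -3; -5/2; -9/4; -35/16; -559/256 }, Right { -2235/1024; -1117/512; -279/128; -139/64; -69/32; -17/8; -2; -1; 0 } => simplest -4471/2048
RRRBBBRBRRRBRRB: Left { -3; -5/2; -9/4; -35/16; -559/256; -4471/2048 }, Right { -2235/1024; -1117/512; -279/128; -139/64; -69/32; -17/8; -2; -1; 0 } => simplest -8941/4096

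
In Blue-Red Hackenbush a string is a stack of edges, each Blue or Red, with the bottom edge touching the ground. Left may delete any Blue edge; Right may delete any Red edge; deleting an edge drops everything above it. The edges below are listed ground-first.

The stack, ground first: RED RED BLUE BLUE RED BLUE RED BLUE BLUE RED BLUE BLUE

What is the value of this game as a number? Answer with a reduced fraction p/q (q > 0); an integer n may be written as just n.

Prefix values for RED RED BLUE BLUE RED BLUE RED BLUE BLUE RED BLUE BLUE via {L|R} + simplicity:
edge 1 of 12 (RED): { — | 0 } so -1
edge 2 of 12 (RED): { — | -1 0 } so -2
edge 3 of 12 (BLUE): { -2 | -1 0 } so -3/2
edge 4 of 12 (BLUE): { -2 -3/2 | -1 0 } so -5/4
edge 5 of 12 (RED): { -2 -3/2 | -5/4 -1 0 } so -11/8
edge 6 of 12 (BLUE): { -2 -3/2 -11/8 | -5/4 -1 0 } so -21/16
edge 7 of 12 (RED): { -2 -3/2 -11/8 | -21/16 -5/4 -1 0 } so -43/32
edge 8 of 12 (BLUE): { -2 -3/2 -11/8 -43/32 | -21/16 -5/4 -1 0 } so -85/64
edge 9 of 12 (BLUE): { -2 -3/2 -11/8 -43/32 -85/64 | -21/16 -5/4 -1 0 } so -169/128
edge 10 of 12 (RED): { -2 -3/2 -11/8 -43/32 -85/64 | -169/128 -21/16 -5/4 -1 0 } so -339/256
edge 11 of 12 (BLUE): { -2 -3/2 -11/8 -43/32 -85/64 -339/256 | -169/128 -21/16 -5/4 -1 0 } so -677/512
edge 12 of 12 (BLUE): { -2 -3/2 -11/8 -43/32 -85/64 -339/256 -677/512 | -169/128 -21/16 -5/4 -1 0 } so -1353/1024

-1353/1024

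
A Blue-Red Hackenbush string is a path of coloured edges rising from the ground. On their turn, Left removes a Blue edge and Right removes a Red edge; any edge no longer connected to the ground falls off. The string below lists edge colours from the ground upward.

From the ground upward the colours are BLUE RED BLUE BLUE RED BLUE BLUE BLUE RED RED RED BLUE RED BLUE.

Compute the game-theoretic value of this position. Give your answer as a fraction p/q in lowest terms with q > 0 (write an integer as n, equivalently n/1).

B: Left { 0 }, Right { (no moves) } -> simplest 1
BR: Left { 0 }, Right { 1 } -> simplest 1/2
BRB: Left { 0, 1/2 }, Right { 1 } -> simplest 3/4
BRBB: Left { 0, 1/2, 3/4 }, Right { 1 } -> simplest 7/8
BRBBR: Left { 0, 1/2, 3/4 }, Right { 7/8, 1 } -> simplest 13/16
BRBBRB: Left { 0, 1/2, 3/4, 13/16 }, Right { 7/8, 1 } -> simplest 27/32
BRBBRBB: Left { 0, 1/2, 3/4, 13/16, 27/32 }, Right { 7/8, 1 } -> simplest 55/64
BRBBRBBB: Left { 0, 1/2, 3/4, 13/16, 27/32, 55/64 }, Right { 7/8, 1 } -> simplest 111/128
BRBBRBBBR: Left { 0, 1/2, 3/4, 13/16, 27/32, 55/64 }, Right { 111/128, 7/8, 1 } -> simplest 221/256
BRBBRBBBRR: Left { 0, 1/2, 3/4, 13/16, 27/32, 55/64 }, Right { 221/256, 111/128, 7/8, 1 } -> simplest 441/512
BRBBRBBBRRR: Left { 0, 1/2, 3/4, 13/16, 27/32, 55/64 }, Right { 441/512, 221/256, 111/128, 7/8, 1 } -> simplest 881/1024
BRBBRBBBRRRB: Left { 0, 1/2, 3/4, 13/16, 27/32, 55/64, 881/1024 }, Right { 441/512, 221/256, 111/128, 7/8, 1 } -> simplest 1763/2048
BRBBRBBBRRRBR: Left { 0, 1/2, 3/4, 13/16, 27/32, 55/64, 881/1024 }, Right { 1763/2048, 441/512, 221/256, 111/128, 7/8, 1 } -> simplest 3525/4096
BRBBRBBBRRRBRB: Left { 0, 1/2, 3/4, 13/16, 27/32, 55/64, 881/1024, 3525/4096 }, Right { 1763/2048, 441/512, 221/256, 111/128, 7/8, 1 } -> simplest 7051/8192

7051/8192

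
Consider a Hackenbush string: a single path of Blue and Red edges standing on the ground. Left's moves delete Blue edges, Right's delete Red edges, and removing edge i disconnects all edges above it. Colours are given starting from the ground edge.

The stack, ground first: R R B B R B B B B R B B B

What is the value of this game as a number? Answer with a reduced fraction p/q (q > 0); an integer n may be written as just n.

Recurse on prefixes of the 13-edge string R R B B R B B B B R B B B:
R: Left { (no moves) }, Right { 0 } ⇒ simplest -1
RR: Left { (no moves) }, Right { -1, 0 } ⇒ simplest -2
RRB: Left { -2 }, Right { -1, 0 } ⇒ simplest -3/2
RRBB: Left { -2, -3/2 }, Right { -1, 0 } ⇒ simplest -5/4
RRBBR: Left { -2, -3/2 }, Right { -5/4, -1, 0 } ⇒ simplest -11/8
RRBBRB: Left { -2, -3/2, -11/8 }, Right { -5/4, -1, 0 } ⇒ simplest -21/16
RRBBRBB: Left { -2, -3/2, -11/8, -21/16 }, Right { -5/4, -1, 0 } ⇒ simplest -41/32
RRBBRBBB: Left { -2, -3/2, -11/8, -21/16, -41/32 }, Right { -5/4, -1, 0 } ⇒ simplest -81/64
RRBBRBBBB: Left { -2, -3/2, -11/8, -21/16, -41/32, -81/64 }, Right { -5/4, -1, 0 } ⇒ simplest -161/128
RRBBRBBBBR: Left { -2, -3/2, -11/8, -21/16, -41/32, -81/64 }, Right { -161/128, -5/4, -1, 0 } ⇒ simplest -323/256
RRBBRBBBBRB: Left { -2, -3/2, -11/8, -21/16, -41/32, -81/64, -323/256 }, Right { -161/128, -5/4, -1, 0 } ⇒ simplest -645/512
RRBBRBBBBRBB: Left { -2, -3/2, -11/8, -21/16, -41/32, -81/64, -323/256, -645/512 }, Right { -161/128, -5/4, -1, 0 } ⇒ simplest -1289/1024
RRBBRBBBBRBBB: Left { -2, -3/2, -11/8, -21/16, -41/32, -81/64, -323/256, -645/512, -1289/1024 }, Right { -161/128, -5/4, -1, 0 } ⇒ simplest -2577/2048

-2577/2048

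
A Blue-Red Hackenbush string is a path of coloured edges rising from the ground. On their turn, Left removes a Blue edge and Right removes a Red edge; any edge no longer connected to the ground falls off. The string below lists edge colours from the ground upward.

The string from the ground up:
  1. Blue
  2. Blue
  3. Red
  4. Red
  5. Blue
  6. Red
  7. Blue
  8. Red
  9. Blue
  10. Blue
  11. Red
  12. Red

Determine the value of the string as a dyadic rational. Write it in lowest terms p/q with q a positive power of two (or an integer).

B: Left { 0 }, Right { ∅ } -> simplest 1
BB: Left { 0; 1 }, Right { ∅ } -> simplest 2
BBR: Left { 0; 1 }, Right { 2 } -> simplest 3/2
BBRR: Left { 0; 1 }, Right { 3/2; 2 } -> simplest 5/4
BBRRB: Left { 0; 1; 5/4 }, Right { 3/2; 2 } -> simplest 11/8
BBRRBR: Left { 0; 1; 5/4 }, Right { 11/8; 3/2; 2 } -> simplest 21/16
BBRRBRB: Left { 0; 1; 5/4; 21/16 }, Right { 11/8; 3/2; 2 } -> simplest 43/32
BBRRBRBR: Left { 0; 1; 5/4; 21/16 }, Right { 43/32; 11/8; 3/2; 2 } -> simplest 85/64
BBRRBRBRB: Left { 0; 1; 5/4; 21/16; 85/64 }, Right { 43/32; 11/8; 3/2; 2 } -> simplest 171/128
BBRRBRBRBB: Left { 0; 1; 5/4; 21/16; 85/64; 171/128 }, Right { 43/32; 11/8; 3/2; 2 } -> simplest 343/256
BBRRBRBRBBR: Left { 0; 1; 5/4; 21/16; 85/64; 171/128 }, Right { 343/256; 43/32; 11/8; 3/2; 2 } -> simplest 685/512
BBRRBRBRBBRR: Left { 0; 1; 5/4; 21/16; 85/64; 171/128 }, Right { 685/512; 343/256; 43/32; 11/8; 3/2; 2 } -> simplest 1369/1024

1369/1024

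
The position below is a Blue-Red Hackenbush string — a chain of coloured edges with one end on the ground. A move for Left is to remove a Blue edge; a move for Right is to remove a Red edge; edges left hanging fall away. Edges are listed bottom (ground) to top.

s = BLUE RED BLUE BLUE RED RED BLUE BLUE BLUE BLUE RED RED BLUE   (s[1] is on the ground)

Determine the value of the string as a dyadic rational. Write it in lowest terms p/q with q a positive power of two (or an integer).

step 1: add BLUE to get B; options L={ 0 } R={ none } — 1
step 2: add RED to get BR; options L={ 0 } R={ 1 } — 1/2
step 3: add BLUE to get BRB; options L={ 0,1/2 } R={ 1 } — 3/4
step 4: add BLUE to get BRBB; options L={ 0,1/2,3/4 } R={ 1 } — 7/8
step 5: add RED to get BRBBR; options L={ 0,1/2,3/4 } R={ 7/8,1 } — 13/16
step 6: add RED to get BRBBRR; options L={ 0,1/2,3/4 } R={ 13/16,7/8,1 } — 25/32
step 7: add BLUE to get BRBBRRB; options L={ 0,1/2,3/4,25/32 } R={ 13/16,7/8,1 } — 51/64
step 8: add BLUE to get BRBBRRBB; options L={ 0,1/2,3/4,25/32,51/64 } R={ 13/16,7/8,1 } — 103/128
step 9: add BLUE to get BRBBRRBBB; options L={ 0,1/2,3/4,25/32,51/64,103/128 } R={ 13/16,7/8,1 } — 207/256
step 10: add BLUE to get BRBBRRBBBB; options L={ 0,1/2,3/4,25/32,51/64,103/128,207/256 } R={ 13/16,7/8,1 } — 415/512
step 11: add RED to get BRBBRRBBBBR; options L={ 0,1/2,3/4,25/32,51/64,103/128,207/256 } R={ 415/512,13/16,7/8,1 } — 829/1024
step 12: add RED to get BRBBRRBBBBRR; options L={ 0,1/2,3/4,25/32,51/64,103/128,207/256 } R={ 829/1024,415/512,13/16,7/8,1 } — 1657/2048
step 13: add BLUE to get BRBBRRBBBBRRB; options L={ 0,1/2,3/4,25/32,51/64,103/128,207/256,1657/2048 } R={ 829/1024,415/512,13/16,7/8,1 } — 3315/4096

3315/4096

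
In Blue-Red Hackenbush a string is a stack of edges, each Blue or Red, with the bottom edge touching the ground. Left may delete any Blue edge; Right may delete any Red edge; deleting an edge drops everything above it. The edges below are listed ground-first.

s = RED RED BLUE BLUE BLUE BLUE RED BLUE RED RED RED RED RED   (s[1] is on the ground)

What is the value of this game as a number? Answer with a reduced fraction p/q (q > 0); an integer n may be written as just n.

-2239/2048

Prefix values for RED RED BLUE BLUE BLUE BLUE RED BLUE RED RED RED RED RED via {L|R} + simplicity:
1 of 13 · R · max L −∞ · min R 0 => -1
2 of 13 · RR · max L −∞ · min R -1 => -2
3 of 13 · RRB · max L -2 · min R -1 => -3/2
4 of 13 · RRBB · max L -3/2 · min R -1 => -5/4
5 of 13 · RRBBB · max L -5/4 · min R -1 => -9/8
6 of 13 · RRBBBB · max L -9/8 · min R -1 => -17/16
7 of 13 · RRBBBBR · max L -9/8 · min R -17/16 => -35/32
8 of 13 · RRBBBBRB · max L -35/32 · min R -17/16 => -69/64
9 of 13 · RRBBBBRBR · max L -35/32 · min R -69/64 => -139/128
10 of 13 · RRBBBBRBRR · max L -35/32 · min R -139/128 => -279/256
11 of 13 · RRBBBBRBRRR · max L -35/32 · min R -279/256 => -559/512
12 of 13 · RRBBBBRBRRRR · max L -35/32 · min R -559/512 => -1119/1024
13 of 13 · RRBBBBRBRRRRR · max L -35/32 · min R -1119/1024 => -2239/2048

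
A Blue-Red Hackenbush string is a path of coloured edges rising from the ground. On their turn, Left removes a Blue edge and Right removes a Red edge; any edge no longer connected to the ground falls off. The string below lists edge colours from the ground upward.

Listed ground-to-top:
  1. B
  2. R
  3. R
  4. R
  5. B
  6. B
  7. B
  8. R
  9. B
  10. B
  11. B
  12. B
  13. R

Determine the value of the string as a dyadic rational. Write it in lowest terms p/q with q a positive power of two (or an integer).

957/4096

Recurse on prefixes of the 13-edge string B R R R B B B R B B B B R:
1 of 13 · B · max L 0 · min R +∞ => 1
2 of 13 · BR · max L 0 · min R 1 => 1/2
3 of 13 · BRR · max L 0 · min R 1/2 => 1/4
4 of 13 · BRRR · max L 0 · min R 1/4 => 1/8
5 of 13 · BRRRB · max L 1/8 · min R 1/4 => 3/16
6 of 13 · BRRRBB · max L 3/16 · min R 1/4 => 7/32
7 of 13 · BRRRBBB · max L 7/32 · min R 1/4 => 15/64
8 of 13 · BRRRBBBR · max L 7/32 · min R 15/64 => 29/128
9 of 13 · BRRRBBBRB · max L 29/128 · min R 15/64 => 59/256
10 of 13 · BRRRBBBRBB · max L 59/256 · min R 15/64 => 119/512
11 of 13 · BRRRBBBRBBB · max L 119/512 · min R 15/64 => 239/1024
12 of 13 · BRRRBBBRBBBB · max L 239/1024 · min R 15/64 => 479/2048
13 of 13 · BRRRBBBRBBBBR · max L 239/1024 · min R 479/2048 => 957/4096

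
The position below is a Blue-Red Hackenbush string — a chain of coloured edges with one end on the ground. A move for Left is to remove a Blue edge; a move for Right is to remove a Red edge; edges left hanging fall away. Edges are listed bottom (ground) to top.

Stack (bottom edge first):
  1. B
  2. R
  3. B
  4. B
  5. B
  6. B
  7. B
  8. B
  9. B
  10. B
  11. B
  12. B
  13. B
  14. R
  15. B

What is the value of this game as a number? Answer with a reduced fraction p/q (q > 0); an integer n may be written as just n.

g(B) = { 0 | (no moves) } ⇒ 1
g(BR) = { 0 | 1 } ⇒ 1/2
g(BRB) = { 0,1/2 | 1 } ⇒ 3/4
g(BRBB) = { 0,1/2,3/4 | 1 } ⇒ 7/8
g(BRBBB) = { 0,1/2,3/4,7/8 | 1 } ⇒ 15/16
g(BRBBBB) = { 0,1/2,3/4,7/8,15/16 | 1 } ⇒ 31/32
g(BRBBBBB) = { 0,1/2,3/4,7/8,15/16,31/32 | 1 } ⇒ 63/64
g(BRBBBBBB) = { 0,1/2,3/4,7/8,15/16,31/32,63/64 | 1 } ⇒ 127/128
g(BRBBBBBBB) = { 0,1/2,3/4,7/8,15/16,31/32,63/64,127/128 | 1 } ⇒ 255/256
g(BRBBBBBBBB) = { 0,1/2,3/4,7/8,15/16,31/32,63/64,127/128,255/256 | 1 } ⇒ 511/512
g(BRBBBBBBBBB) = { 0,1/2,3/4,7/8,15/16,31/32,63/64,127/128,255/256,511/512 | 1 } ⇒ 1023/1024
g(BRBBBBBBBBBB) = { 0,1/2,3/4,7/8,15/16,31/32,63/64,127/128,255/256,511/512,1023/1024 | 1 } ⇒ 2047/2048
g(BRBBBBBBBBBBB) = { 0,1/2,3/4,7/8,15/16,31/32,63/64,127/128,255/256,511/512,1023/1024,2047/2048 | 1 } ⇒ 4095/4096
g(BRBBBBBBBBBBBR) = { 0,1/2,3/4,7/8,15/16,31/32,63/64,127/128,255/256,511/512,1023/1024,2047/2048 | 4095/4096,1 } ⇒ 8189/8192
g(BRBBBBBBBBBBBRB) = { 0,1/2,3/4,7/8,15/16,31/32,63/64,127/128,255/256,511/512,1023/1024,2047/2048,8189/8192 | 4095/4096,1 } ⇒ 16379/16384

16379/16384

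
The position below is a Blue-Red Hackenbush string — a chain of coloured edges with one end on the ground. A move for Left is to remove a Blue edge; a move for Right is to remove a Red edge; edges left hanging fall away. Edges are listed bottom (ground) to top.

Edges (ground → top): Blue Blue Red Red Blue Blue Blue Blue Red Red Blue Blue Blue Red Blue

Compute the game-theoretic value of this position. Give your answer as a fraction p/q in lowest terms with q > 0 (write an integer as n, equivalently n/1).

12091/8192

val(B) = { 0 | ∅ } gives 1
val(BB) = { 0, 1 | ∅ } gives 2
val(BBR) = { 0, 1 | 2 } gives 3/2
val(BBRR) = { 0, 1 | 3/2, 2 } gives 5/4
val(BBRRB) = { 0, 1, 5/4 | 3/2, 2 } gives 11/8
val(BBRRBB) = { 0, 1, 5/4, 11/8 | 3/2, 2 } gives 23/16
val(BBRRBBB) = { 0, 1, 5/4, 11/8, 23/16 | 3/2, 2 } gives 47/32
val(BBRRBBBB) = { 0, 1, 5/4, 11/8, 23/16, 47/32 | 3/2, 2 } gives 95/64
val(BBRRBBBBR) = { 0, 1, 5/4, 11/8, 23/16, 47/32 | 95/64, 3/2, 2 } gives 189/128
val(BBRRBBBBRR) = { 0, 1, 5/4, 11/8, 23/16, 47/32 | 189/128, 95/64, 3/2, 2 } gives 377/256
val(BBRRBBBBRRB) = { 0, 1, 5/4, 11/8, 23/16, 47/32, 377/256 | 189/128, 95/64, 3/2, 2 } gives 755/512
val(BBRRBBBBRRBB) = { 0, 1, 5/4, 11/8, 23/16, 47/32, 377/256, 755/512 | 189/128, 95/64, 3/2, 2 } gives 1511/1024
val(BBRRBBBBRRBBB) = { 0, 1, 5/4, 11/8, 23/16, 47/32, 377/256, 755/512, 1511/1024 | 189/128, 95/64, 3/2, 2 } gives 3023/2048
val(BBRRBBBBRRBBBR) = { 0, 1, 5/4, 11/8, 23/16, 47/32, 377/256, 755/512, 1511/1024 | 3023/2048, 189/128, 95/64, 3/2, 2 } gives 6045/4096
val(BBRRBBBBRRBBBRB) = { 0, 1, 5/4, 11/8, 23/16, 47/32, 377/256, 755/512, 1511/1024, 6045/4096 | 3023/2048, 189/128, 95/64, 3/2, 2 } gives 12091/8192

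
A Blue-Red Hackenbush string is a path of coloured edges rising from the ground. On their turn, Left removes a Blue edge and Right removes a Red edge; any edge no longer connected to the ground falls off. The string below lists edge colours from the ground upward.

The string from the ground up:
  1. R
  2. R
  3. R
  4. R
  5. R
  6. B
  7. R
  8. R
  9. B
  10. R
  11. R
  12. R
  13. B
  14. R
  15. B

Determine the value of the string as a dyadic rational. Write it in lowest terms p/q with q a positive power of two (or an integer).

Build v(s[:k]) for k = 1..15, string s = R R R R R B R R B R R R B R B.
step 1: add R to get R; options L={  } R={ 0 } so -1
step 2: add R to get RR; options L={  } R={ -1,0 } so -2
step 3: add R to get RRR; options L={  } R={ -2,-1,0 } so -3
step 4: add R to get RRRR; options L={  } R={ -3,-2,-1,0 } so -4
step 5: add R to get RRRRR; options L={  } R={ -4,-3,-2,-1,0 } so -5
step 6: add B to get RRRRRB; options L={ -5 } R={ -4,-3,-2,-1,0 } so -9/2
step 7: add R to get RRRRRBR; options L={ -5 } R={ -9/2,-4,-3,-2,-1,0 } so -19/4
step 8: add R to get RRRRRBRR; options L={ -5 } R={ -19/4,-9/2,-4,-3,-2,-1,0 } so -39/8
step 9: add B to get RRRRRBRRB; options L={ -5,-39/8 } R={ -19/4,-9/2,-4,-3,-2,-1,0 } so -77/16
step 10: add R to get RRRRRBRRBR; options L={ -5,-39/8 } R={ -77/16,-19/4,-9/2,-4,-3,-2,-1,0 } so -155/32
step 11: add R to get RRRRRBRRBRR; options L={ -5,-39/8 } R={ -155/32,-77/16,-19/4,-9/2,-4,-3,-2,-1,0 } so -311/64
step 12: add R to get RRRRRBRRBRRR; options L={ -5,-39/8 } R={ -311/64,-155/32,-77/16,-19/4,-9/2,-4,-3,-2,-1,0 } so -623/128
step 13: add B to get RRRRRBRRBRRRB; options L={ -5,-39/8,-623/128 } R={ -311/64,-155/32,-77/16,-19/4,-9/2,-4,-3,-2,-1,0 } so -1245/256
step 14: add R to get RRRRRBRRBRRRBR; options L={ -5,-39/8,-623/128 } R={ -1245/256,-311/64,-155/32,-77/16,-19/4,-9/2,-4,-3,-2,-1,0 } so -2491/512
step 15: add B to get RRRRRBRRBRRRBRB; options L={ -5,-39/8,-623/128,-2491/512 } R={ -1245/256,-311/64,-155/32,-77/16,-19/4,-9/2,-4,-3,-2,-1,0 } so -4981/1024

-4981/1024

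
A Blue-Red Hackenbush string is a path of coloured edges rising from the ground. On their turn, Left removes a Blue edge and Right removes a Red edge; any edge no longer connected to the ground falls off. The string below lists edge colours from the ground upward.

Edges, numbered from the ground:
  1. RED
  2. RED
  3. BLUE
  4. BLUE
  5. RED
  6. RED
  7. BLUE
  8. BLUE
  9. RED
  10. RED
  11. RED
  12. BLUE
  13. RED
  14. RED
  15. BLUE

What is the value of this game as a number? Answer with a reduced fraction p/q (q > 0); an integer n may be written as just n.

-11501/8192

Prefix values for RED RED BLUE BLUE RED RED BLUE BLUE RED RED RED BLUE RED RED BLUE via {L|R} + simplicity:
R: Left { (no moves) }, Right { 0 } ⇒ simplest -1
RR: Left { (no moves) }, Right { -1, 0 } ⇒ simplest -2
RRB: Left { -2 }, Right { -1, 0 } ⇒ simplest -3/2
RRBB: Left { -2, -3/2 }, Right { -1, 0 } ⇒ simplest -5/4
RRBBR: Left { -2, -3/2 }, Right { -5/4, -1, 0 } ⇒ simplest -11/8
RRBBRR: Left { -2, -3/2 }, Right { -11/8, -5/4, -1, 0 } ⇒ simplest -23/16
RRBBRRB: Left { -2, -3/2, -23/16 }, Right { -11/8, -5/4, -1, 0 } ⇒ simplest -45/32
RRBBRRBB: Left { -2, -3/2, -23/16, -45/32 }, Right { -11/8, -5/4, -1, 0 } ⇒ simplest -89/64
RRBBRRBBR: Left { -2, -3/2, -23/16, -45/32 }, Right { -89/64, -11/8, -5/4, -1, 0 } ⇒ simplest -179/128
RRBBRRBBRR: Left { -2, -3/2, -23/16, -45/32 }, Right { -179/128, -89/64, -11/8, -5/4, -1, 0 } ⇒ simplest -359/256
RRBBRRBBRRR: Left { -2, -3/2, -23/16, -45/32 }, Right { -359/256, -179/128, -89/64, -11/8, -5/4, -1, 0 } ⇒ simplest -719/512
RRBBRRBBRRRB: Left { -2, -3/2, -23/16, -45/32, -719/512 }, Right { -359/256, -179/128, -89/64, -11/8, -5/4, -1, 0 } ⇒ simplest -1437/1024
RRBBRRBBRRRBR: Left { -2, -3/2, -23/16, -45/32, -719/512 }, Right { -1437/1024, -359/256, -179/128, -89/64, -11/8, -5/4, -1, 0 } ⇒ simplest -2875/2048
RRBBRRBBRRRBRR: Left { -2, -3/2, -23/16, -45/32, -719/512 }, Right { -2875/2048, -1437/1024, -359/256, -179/128, -89/64, -11/8, -5/4, -1, 0 } ⇒ simplest -5751/4096
RRBBRRBBRRRBRRB: Left { -2, -3/2, -23/16, -45/32, -719/512, -5751/4096 }, Right { -2875/2048, -1437/1024, -359/256, -179/128, -89/64, -11/8, -5/4, -1, 0 } ⇒ simplest -11501/8192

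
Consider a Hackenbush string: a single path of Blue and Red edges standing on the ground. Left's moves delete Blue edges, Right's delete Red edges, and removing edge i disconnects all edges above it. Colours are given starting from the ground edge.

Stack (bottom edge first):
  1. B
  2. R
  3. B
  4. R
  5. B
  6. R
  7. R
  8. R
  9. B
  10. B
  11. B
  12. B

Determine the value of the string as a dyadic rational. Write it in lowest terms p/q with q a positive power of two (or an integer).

1311/2048

B: Left { 0 }, Right { · } => simplest 1
BR: Left { 0 }, Right { 1 } => simplest 1/2
BRB: Left { 0,1/2 }, Right { 1 } => simplest 3/4
BRBR: Left { 0,1/2 }, Right { 3/4,1 } => simplest 5/8
BRBRB: Left { 0,1/2,5/8 }, Right { 3/4,1 } => simplest 11/16
BRBRBR: Left { 0,1/2,5/8 }, Right { 11/16,3/4,1 } => simplest 21/32
BRBRBRR: Left { 0,1/2,5/8 }, Right { 21/32,11/16,3/4,1 } => simplest 41/64
BRBRBRRR: Left { 0,1/2,5/8 }, Right { 41/64,21/32,11/16,3/4,1 } => simplest 81/128
BRBRBRRRB: Left { 0,1/2,5/8,81/128 }, Right { 41/64,21/32,11/16,3/4,1 } => simplest 163/256
BRBRBRRRBB: Left { 0,1/2,5/8,81/128,163/256 }, Right { 41/64,21/32,11/16,3/4,1 } => simplest 327/512
BRBRBRRRBBB: Left { 0,1/2,5/8,81/128,163/256,327/512 }, Right { 41/64,21/32,11/16,3/4,1 } => simplest 655/1024
BRBRBRRRBBBB: Left { 0,1/2,5/8,81/128,163/256,327/512,655/1024 }, Right { 41/64,21/32,11/16,3/4,1 } => simplest 1311/2048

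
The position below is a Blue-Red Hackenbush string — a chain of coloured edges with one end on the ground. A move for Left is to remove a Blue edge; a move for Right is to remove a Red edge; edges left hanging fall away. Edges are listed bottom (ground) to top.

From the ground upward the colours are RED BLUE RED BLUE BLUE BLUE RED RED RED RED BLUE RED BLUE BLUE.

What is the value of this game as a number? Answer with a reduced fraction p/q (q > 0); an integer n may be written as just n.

Prefix values for RED BLUE RED BLUE BLUE BLUE RED RED RED RED BLUE RED BLUE BLUE via {L|R} + simplicity:
edge 1 of 14 (RED): { none | 0 } => -1
edge 2 of 14 (BLUE): { -1 | 0 } => -1/2
edge 3 of 14 (RED): { -1 | -1/2; 0 } => -3/4
edge 4 of 14 (BLUE): { -1; -3/4 | -1/2; 0 } => -5/8
edge 5 of 14 (BLUE): { -1; -3/4; -5/8 | -1/2; 0 } => -9/16
edge 6 of 14 (BLUE): { -1; -3/4; -5/8; -9/16 | -1/2; 0 } => -17/32
edge 7 of 14 (RED): { -1; -3/4; -5/8; -9/16 | -17/32; -1/2; 0 } => -35/64
edge 8 of 14 (RED): { -1; -3/4; -5/8; -9/16 | -35/64; -17/32; -1/2; 0 } => -71/128
edge 9 of 14 (RED): { -1; -3/4; -5/8; -9/16 | -71/128; -35/64; -17/32; -1/2; 0 } => -143/256
edge 10 of 14 (RED): { -1; -3/4; -5/8; -9/16 | -143/256; -71/128; -35/64; -17/32; -1/2; 0 } => -287/512
edge 11 of 14 (BLUE): { -1; -3/4; -5/8; -9/16; -287/512 | -143/256; -71/128; -35/64; -17/32; -1/2; 0 } => -573/1024
edge 12 of 14 (RED): { -1; -3/4; -5/8; -9/16; -287/512 | -573/1024; -143/256; -71/128; -35/64; -17/32; -1/2; 0 } => -1147/2048
edge 13 of 14 (BLUE): { -1; -3/4; -5/8; -9/16; -287/512; -1147/2048 | -573/1024; -143/256; -71/128; -35/64; -17/32; -1/2; 0 } => -2293/4096
edge 14 of 14 (BLUE): { -1; -3/4; -5/8; -9/16; -287/512; -1147/2048; -2293/4096 | -573/1024; -143/256; -71/128; -35/64; -17/32; -1/2; 0 } => -4585/8192

-4585/8192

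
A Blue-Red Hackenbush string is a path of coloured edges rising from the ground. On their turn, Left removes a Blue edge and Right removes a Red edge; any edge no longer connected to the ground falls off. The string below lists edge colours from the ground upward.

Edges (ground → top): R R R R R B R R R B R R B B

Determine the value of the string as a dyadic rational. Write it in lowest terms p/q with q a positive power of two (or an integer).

Build value(s[:k]) for k = 1..14, string s = R R R R R B R R R B R R B B.
value_1 [R]  L=[—]  R=[0]  so -1
value_2 [RR]  L=[—]  R=[-1, 0]  so -2
value_3 [RRR]  L=[—]  R=[-2, -1, 0]  so -3
value_4 [RRRR]  L=[—]  R=[-3, -2, -1, 0]  so -4
value_5 [RRRRR]  L=[—]  R=[-4, -3, -2, -1, 0]  so -5
value_6 [RRRRRB]  L=[-5]  R=[-4, -3, -2, -1, 0]  so -9/2
value_7 [RRRRRBR]  L=[-5]  R=[-9/2, -4, -3, -2, -1, 0]  so -19/4
value_8 [RRRRRBRR]  L=[-5]  R=[-19/4, -9/2, -4, -3, -2, -1, 0]  so -39/8
value_9 [RRRRRBRRR]  L=[-5]  R=[-39/8, -19/4, -9/2, -4, -3, -2, -1, 0]  so -79/16
value_10 [RRRRRBRRRB]  L=[-5, -79/16]  R=[-39/8, -19/4, -9/2, -4, -3, -2, -1, 0]  so -157/32
value_11 [RRRRRBRRRBR]  L=[-5, -79/16]  R=[-157/32, -39/8, -19/4, -9/2, -4, -3, -2, -1, 0]  so -315/64
value_12 [RRRRRBRRRBRR]  L=[-5, -79/16]  R=[-315/64, -157/32, -39/8, -19/4, -9/2, -4, -3, -2, -1, 0]  so -631/128
value_13 [RRRRRBRRRBRRB]  L=[-5, -79/16, -631/128]  R=[-315/64, -157/32, -39/8, -19/4, -9/2, -4, -3, -2, -1, 0]  so -1261/256
value_14 [RRRRRBRRRBRRBB]  L=[-5, -79/16, -631/128, -1261/256]  R=[-315/64, -157/32, -39/8, -19/4, -9/2, -4, -3, -2, -1, 0]  so -2521/512

-2521/512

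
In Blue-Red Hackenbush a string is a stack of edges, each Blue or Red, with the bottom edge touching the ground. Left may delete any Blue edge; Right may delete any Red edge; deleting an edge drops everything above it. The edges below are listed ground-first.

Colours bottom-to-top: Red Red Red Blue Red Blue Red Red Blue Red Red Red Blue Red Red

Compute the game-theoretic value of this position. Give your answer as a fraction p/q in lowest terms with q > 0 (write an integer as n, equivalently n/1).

1 of 15 · R · max L −∞ · min R 0 → -1
2 of 15 · RR · max L −∞ · min R -1 → -2
3 of 15 · RRR · max L −∞ · min R -2 → -3
4 of 15 · RRRB · max L -3 · min R -2 → -5/2
5 of 15 · RRRBR · max L -3 · min R -5/2 → -11/4
6 of 15 · RRRBRB · max L -11/4 · min R -5/2 → -21/8
7 of 15 · RRRBRBR · max L -11/4 · min R -21/8 → -43/16
8 of 15 · RRRBRBRR · max L -11/4 · min R -43/16 → -87/32
9 of 15 · RRRBRBRRB · max L -87/32 · min R -43/16 → -173/64
10 of 15 · RRRBRBRRBR · max L -87/32 · min R -173/64 → -347/128
11 of 15 · RRRBRBRRBRR · max L -87/32 · min R -347/128 → -695/256
12 of 15 · RRRBRBRRBRRR · max L -87/32 · min R -695/256 → -1391/512
13 of 15 · RRRBRBRRBRRRB · max L -1391/512 · min R -695/256 → -2781/1024
14 of 15 · RRRBRBRRBRRRBR · max L -1391/512 · min R -2781/1024 → -5563/2048
15 of 15 · RRRBRBRRBRRRBRR · max L -1391/512 · min R -5563/2048 → -11127/4096

-11127/4096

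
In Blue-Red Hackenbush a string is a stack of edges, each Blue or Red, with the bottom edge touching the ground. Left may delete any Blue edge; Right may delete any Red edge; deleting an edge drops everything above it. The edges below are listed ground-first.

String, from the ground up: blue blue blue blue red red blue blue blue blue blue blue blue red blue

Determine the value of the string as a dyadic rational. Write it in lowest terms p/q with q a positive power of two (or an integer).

Prefix values for blue blue blue blue red red blue blue blue blue blue blue blue red blue via {L|R} + simplicity:
value_1 [b]  L=[0]  R=[(no moves)]  gives 1
value_2 [bb]  L=[0 1]  R=[(no moves)]  gives 2
value_3 [bbb]  L=[0 1 2]  R=[(no moves)]  gives 3
value_4 [bbbb]  L=[0 1 2 3]  R=[(no moves)]  gives 4
value_5 [bbbbr]  L=[0 1 2 3]  R=[4]  gives 7/2
value_6 [bbbbrr]  L=[0 1 2 3]  R=[7/2 4]  gives 13/4
value_7 [bbbbrrb]  L=[0 1 2 3 13/4]  R=[7/2 4]  gives 27/8
value_8 [bbbbrrbb]  L=[0 1 2 3 13/4 27/8]  R=[7/2 4]  gives 55/16
value_9 [bbbbrrbbb]  L=[0 1 2 3 13/4 27/8 55/16]  R=[7/2 4]  gives 111/32
value_10 [bbbbrrbbbb]  L=[0 1 2 3 13/4 27/8 55/16 111/32]  R=[7/2 4]  gives 223/64
value_11 [bbbbrrbbbbb]  L=[0 1 2 3 13/4 27/8 55/16 111/32 223/64]  R=[7/2 4]  gives 447/128
value_12 [bbbbrrbbbbbb]  L=[0 1 2 3 13/4 27/8 55/16 111/32 223/64 447/128]  R=[7/2 4]  gives 895/256
value_13 [bbbbrrbbbbbbb]  L=[0 1 2 3 13/4 27/8 55/16 111/32 223/64 447/128 895/256]  R=[7/2 4]  gives 1791/512
value_14 [bbbbrrbbbbbbbr]  L=[0 1 2 3 13/4 27/8 55/16 111/32 223/64 447/128 895/256]  R=[1791/512 7/2 4]  gives 3581/1024
value_15 [bbbbrrbbbbbbbrb]  L=[0 1 2 3 13/4 27/8 55/16 111/32 223/64 447/128 895/256 3581/1024]  R=[1791/512 7/2 4]  gives 7163/2048

7163/2048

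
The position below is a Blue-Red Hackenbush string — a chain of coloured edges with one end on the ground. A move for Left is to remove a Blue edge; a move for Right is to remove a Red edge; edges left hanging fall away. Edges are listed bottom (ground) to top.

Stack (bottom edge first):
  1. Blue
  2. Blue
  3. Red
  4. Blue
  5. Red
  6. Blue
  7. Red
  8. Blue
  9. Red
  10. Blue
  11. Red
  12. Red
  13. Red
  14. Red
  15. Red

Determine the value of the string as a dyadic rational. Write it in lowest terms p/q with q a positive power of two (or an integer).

13633/8192

val(B) = { 0 | ∅ } = 1
val(BB) = { 0,1 | ∅ } = 2
val(BBR) = { 0,1 | 2 } = 3/2
val(BBRB) = { 0,1,3/2 | 2 } = 7/4
val(BBRBR) = { 0,1,3/2 | 7/4,2 } = 13/8
val(BBRBRB) = { 0,1,3/2,13/8 | 7/4,2 } = 27/16
val(BBRBRBR) = { 0,1,3/2,13/8 | 27/16,7/4,2 } = 53/32
val(BBRBRBRB) = { 0,1,3/2,13/8,53/32 | 27/16,7/4,2 } = 107/64
val(BBRBRBRBR) = { 0,1,3/2,13/8,53/32 | 107/64,27/16,7/4,2 } = 213/128
val(BBRBRBRBRB) = { 0,1,3/2,13/8,53/32,213/128 | 107/64,27/16,7/4,2 } = 427/256
val(BBRBRBRBRBR) = { 0,1,3/2,13/8,53/32,213/128 | 427/256,107/64,27/16,7/4,2 } = 853/512
val(BBRBRBRBRBRR) = { 0,1,3/2,13/8,53/32,213/128 | 853/512,427/256,107/64,27/16,7/4,2 } = 1705/1024
val(BBRBRBRBRBRRR) = { 0,1,3/2,13/8,53/32,213/128 | 1705/1024,853/512,427/256,107/64,27/16,7/4,2 } = 3409/2048
val(BBRBRBRBRBRRRR) = { 0,1,3/2,13/8,53/32,213/128 | 3409/2048,1705/1024,853/512,427/256,107/64,27/16,7/4,2 } = 6817/4096
val(BBRBRBRBRBRRRRR) = { 0,1,3/2,13/8,53/32,213/128 | 6817/4096,3409/2048,1705/1024,853/512,427/256,107/64,27/16,7/4,2 } = 13633/8192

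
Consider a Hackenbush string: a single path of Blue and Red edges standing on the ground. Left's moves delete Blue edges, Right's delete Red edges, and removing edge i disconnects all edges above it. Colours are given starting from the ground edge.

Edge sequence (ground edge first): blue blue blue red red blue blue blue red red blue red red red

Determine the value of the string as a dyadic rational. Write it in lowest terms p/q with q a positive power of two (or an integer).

Build value(s[:k]) for k = 1..14, string s = blue blue blue red red blue blue blue red red blue red red red.
value(b) = { 0 | (no moves) } so 1
value(bb) = { 0 1 | (no moves) } so 2
value(bbb) = { 0 1 2 | (no moves) } so 3
value(bbbr) = { 0 1 2 | 3 } so 5/2
value(bbbrr) = { 0 1 2 | 5/2 3 } so 9/4
value(bbbrrb) = { 0 1 2 9/4 | 5/2 3 } so 19/8
value(bbbrrbb) = { 0 1 2 9/4 19/8 | 5/2 3 } so 39/16
value(bbbrrbbb) = { 0 1 2 9/4 19/8 39/16 | 5/2 3 } so 79/32
value(bbbrrbbbr) = { 0 1 2 9/4 19/8 39/16 | 79/32 5/2 3 } so 157/64
value(bbbrrbbbrr) = { 0 1 2 9/4 19/8 39/16 | 157/64 79/32 5/2 3 } so 313/128
value(bbbrrbbbrrb) = { 0 1 2 9/4 19/8 39/16 313/128 | 157/64 79/32 5/2 3 } so 627/256
value(bbbrrbbbrrbr) = { 0 1 2 9/4 19/8 39/16 313/128 | 627/256 157/64 79/32 5/2 3 } so 1253/512
value(bbbrrbbbrrbrr) = { 0 1 2 9/4 19/8 39/16 313/128 | 1253/512 627/256 157/64 79/32 5/2 3 } so 2505/1024
value(bbbrrbbbrrbrrr) = { 0 1 2 9/4 19/8 39/16 313/128 | 2505/1024 1253/512 627/256 157/64 79/32 5/2 3 } so 5009/2048

5009/2048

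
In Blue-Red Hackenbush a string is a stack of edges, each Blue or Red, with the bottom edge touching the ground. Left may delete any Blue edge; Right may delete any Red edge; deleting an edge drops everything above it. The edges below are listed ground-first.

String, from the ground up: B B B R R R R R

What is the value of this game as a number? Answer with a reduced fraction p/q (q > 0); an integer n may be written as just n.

65/32

step 1: add B to get B; options L={ 0 } R={ (no moves) } so 1
step 2: add B to get BB; options L={ 0; 1 } R={ (no moves) } so 2
step 3: add B to get BBB; options L={ 0; 1; 2 } R={ (no moves) } so 3
step 4: add R to get BBBR; options L={ 0; 1; 2 } R={ 3 } so 5/2
step 5: add R to get BBBRR; options L={ 0; 1; 2 } R={ 5/2; 3 } so 9/4
step 6: add R to get BBBRRR; options L={ 0; 1; 2 } R={ 9/4; 5/2; 3 } so 17/8
step 7: add R to get BBBRRRR; options L={ 0; 1; 2 } R={ 17/8; 9/4; 5/2; 3 } so 33/16
step 8: add R to get BBBRRRRR; options L={ 0; 1; 2 } R={ 33/16; 17/8; 9/4; 5/2; 3 } so 65/32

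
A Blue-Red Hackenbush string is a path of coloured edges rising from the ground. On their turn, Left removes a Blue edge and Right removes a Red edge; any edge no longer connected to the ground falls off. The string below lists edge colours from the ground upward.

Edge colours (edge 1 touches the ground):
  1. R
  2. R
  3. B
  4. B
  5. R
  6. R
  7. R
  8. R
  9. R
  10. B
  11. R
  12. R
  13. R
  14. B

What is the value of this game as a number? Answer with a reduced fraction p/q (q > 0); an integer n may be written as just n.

Prefix values for R R B B R R R R R B R R R B via {L|R} + simplicity:
g_1 [R]  L=[none]  R=[0]  => -1
g_2 [RR]  L=[none]  R=[-1; 0]  => -2
g_3 [RRB]  L=[-2]  R=[-1; 0]  => -3/2
g_4 [RRBB]  L=[-2; -3/2]  R=[-1; 0]  => -5/4
g_5 [RRBBR]  L=[-2; -3/2]  R=[-5/4; -1; 0]  => -11/8
g_6 [RRBBRR]  L=[-2; -3/2]  R=[-11/8; -5/4; -1; 0]  => -23/16
g_7 [RRBBRRR]  L=[-2; -3/2]  R=[-23/16; -11/8; -5/4; -1; 0]  => -47/32
g_8 [RRBBRRRR]  L=[-2; -3/2]  R=[-47/32; -23/16; -11/8; -5/4; -1; 0]  => -95/64
g_9 [RRBBRRRRR]  L=[-2; -3/2]  R=[-95/64; -47/32; -23/16; -11/8; -5/4; -1; 0]  => -191/128
g_10 [RRBBRRRRRB]  L=[-2; -3/2; -191/128]  R=[-95/64; -47/32; -23/16; -11/8; -5/4; -1; 0]  => -381/256
g_11 [RRBBRRRRRBR]  L=[-2; -3/2; -191/128]  R=[-381/256; -95/64; -47/32; -23/16; -11/8; -5/4; -1; 0]  => -763/512
g_12 [RRBBRRRRRBRR]  L=[-2; -3/2; -191/128]  R=[-763/512; -381/256; -95/64; -47/32; -23/16; -11/8; -5/4; -1; 0]  => -1527/1024
g_13 [RRBBRRRRRBRRR]  L=[-2; -3/2; -191/128]  R=[-1527/1024; -763/512; -381/256; -95/64; -47/32; -23/16; -11/8; -5/4; -1; 0]  => -3055/2048
g_14 [RRBBRRRRRBRRRB]  L=[-2; -3/2; -191/128; -3055/2048]  R=[-1527/1024; -763/512; -381/256; -95/64; -47/32; -23/16; -11/8; -5/4; -1; 0]  => -6109/4096

-6109/4096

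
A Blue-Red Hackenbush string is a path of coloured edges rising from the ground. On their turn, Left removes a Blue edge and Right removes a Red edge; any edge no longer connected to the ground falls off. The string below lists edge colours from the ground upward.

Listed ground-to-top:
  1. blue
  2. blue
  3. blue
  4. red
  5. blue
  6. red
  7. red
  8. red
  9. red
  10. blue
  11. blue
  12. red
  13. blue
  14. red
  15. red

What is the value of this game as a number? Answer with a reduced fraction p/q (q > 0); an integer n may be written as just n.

10345/4096

v_1 [b]  L=[0]  R=[∅]  — 1
v_2 [bb]  L=[0, 1]  R=[∅]  — 2
v_3 [bbb]  L=[0, 1, 2]  R=[∅]  — 3
v_4 [bbbr]  L=[0, 1, 2]  R=[3]  — 5/2
v_5 [bbbrb]  L=[0, 1, 2, 5/2]  R=[3]  — 11/4
v_6 [bbbrbr]  L=[0, 1, 2, 5/2]  R=[11/4, 3]  — 21/8
v_7 [bbbrbrr]  L=[0, 1, 2, 5/2]  R=[21/8, 11/4, 3]  — 41/16
v_8 [bbbrbrrr]  L=[0, 1, 2, 5/2]  R=[41/16, 21/8, 11/4, 3]  — 81/32
v_9 [bbbrbrrrr]  L=[0, 1, 2, 5/2]  R=[81/32, 41/16, 21/8, 11/4, 3]  — 161/64
v_10 [bbbrbrrrrb]  L=[0, 1, 2, 5/2, 161/64]  R=[81/32, 41/16, 21/8, 11/4, 3]  — 323/128
v_11 [bbbrbrrrrbb]  L=[0, 1, 2, 5/2, 161/64, 323/128]  R=[81/32, 41/16, 21/8, 11/4, 3]  — 647/256
v_12 [bbbrbrrrrbbr]  L=[0, 1, 2, 5/2, 161/64, 323/128]  R=[647/256, 81/32, 41/16, 21/8, 11/4, 3]  — 1293/512
v_13 [bbbrbrrrrbbrb]  L=[0, 1, 2, 5/2, 161/64, 323/128, 1293/512]  R=[647/256, 81/32, 41/16, 21/8, 11/4, 3]  — 2587/1024
v_14 [bbbrbrrrrbbrbr]  L=[0, 1, 2, 5/2, 161/64, 323/128, 1293/512]  R=[2587/1024, 647/256, 81/32, 41/16, 21/8, 11/4, 3]  — 5173/2048
v_15 [bbbrbrrrrbbrbrr]  L=[0, 1, 2, 5/2, 161/64, 323/128, 1293/512]  R=[5173/2048, 2587/1024, 647/256, 81/32, 41/16, 21/8, 11/4, 3]  — 10345/4096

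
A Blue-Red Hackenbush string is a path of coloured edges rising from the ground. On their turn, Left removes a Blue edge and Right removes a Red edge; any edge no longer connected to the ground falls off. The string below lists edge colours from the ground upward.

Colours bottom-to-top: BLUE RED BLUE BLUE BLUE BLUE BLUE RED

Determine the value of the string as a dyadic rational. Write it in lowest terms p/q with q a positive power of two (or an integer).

Build value(s[:k]) for k = 1..8, string s = BLUE RED BLUE BLUE BLUE BLUE BLUE RED.
value(B) = { 0 | none } so 1
value(BR) = { 0 | 1 } so 1/2
value(BRB) = { 0, 1/2 | 1 } so 3/4
value(BRBB) = { 0, 1/2, 3/4 | 1 } so 7/8
value(BRBBB) = { 0, 1/2, 3/4, 7/8 | 1 } so 15/16
value(BRBBBB) = { 0, 1/2, 3/4, 7/8, 15/16 | 1 } so 31/32
value(BRBBBBB) = { 0, 1/2, 3/4, 7/8, 15/16, 31/32 | 1 } so 63/64
value(BRBBBBBR) = { 0, 1/2, 3/4, 7/8, 15/16, 31/32 | 63/64, 1 } so 125/128

125/128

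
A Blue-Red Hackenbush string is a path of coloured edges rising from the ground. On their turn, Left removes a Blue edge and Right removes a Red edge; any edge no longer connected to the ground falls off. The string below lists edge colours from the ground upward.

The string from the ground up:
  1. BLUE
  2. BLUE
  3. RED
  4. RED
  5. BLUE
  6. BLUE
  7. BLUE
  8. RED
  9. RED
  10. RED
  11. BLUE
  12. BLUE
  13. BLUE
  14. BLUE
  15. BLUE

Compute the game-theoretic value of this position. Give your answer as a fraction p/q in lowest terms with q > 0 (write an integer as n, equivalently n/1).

edge 1 of 15 (BLUE): { 0 |  } => 1
edge 2 of 15 (BLUE): { 0,1 |  } => 2
edge 3 of 15 (RED): { 0,1 | 2 } => 3/2
edge 4 of 15 (RED): { 0,1 | 3/2,2 } => 5/4
edge 5 of 15 (BLUE): { 0,1,5/4 | 3/2,2 } => 11/8
edge 6 of 15 (BLUE): { 0,1,5/4,11/8 | 3/2,2 } => 23/16
edge 7 of 15 (BLUE): { 0,1,5/4,11/8,23/16 | 3/2,2 } => 47/32
edge 8 of 15 (RED): { 0,1,5/4,11/8,23/16 | 47/32,3/2,2 } => 93/64
edge 9 of 15 (RED): { 0,1,5/4,11/8,23/16 | 93/64,47/32,3/2,2 } => 185/128
edge 10 of 15 (RED): { 0,1,5/4,11/8,23/16 | 185/128,93/64,47/32,3/2,2 } => 369/256
edge 11 of 15 (BLUE): { 0,1,5/4,11/8,23/16,369/256 | 185/128,93/64,47/32,3/2,2 } => 739/512
edge 12 of 15 (BLUE): { 0,1,5/4,11/8,23/16,369/256,739/512 | 185/128,93/64,47/32,3/2,2 } => 1479/1024
edge 13 of 15 (BLUE): { 0,1,5/4,11/8,23/16,369/256,739/512,1479/1024 | 185/128,93/64,47/32,3/2,2 } => 2959/2048
edge 14 of 15 (BLUE): { 0,1,5/4,11/8,23/16,369/256,739/512,1479/1024,2959/2048 | 185/128,93/64,47/32,3/2,2 } => 5919/4096
edge 15 of 15 (BLUE): { 0,1,5/4,11/8,23/16,369/256,739/512,1479/1024,2959/2048,5919/4096 | 185/128,93/64,47/32,3/2,2 } => 11839/8192

11839/8192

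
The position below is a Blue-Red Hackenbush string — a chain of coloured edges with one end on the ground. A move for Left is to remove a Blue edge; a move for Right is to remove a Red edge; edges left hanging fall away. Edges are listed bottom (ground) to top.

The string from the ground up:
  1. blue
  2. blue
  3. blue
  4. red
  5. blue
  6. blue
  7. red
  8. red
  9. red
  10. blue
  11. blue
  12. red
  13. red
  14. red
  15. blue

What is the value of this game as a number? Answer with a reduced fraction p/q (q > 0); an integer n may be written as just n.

Prefix values for blue blue blue red blue blue red red red blue blue red red red blue via {L|R} + simplicity:
b: Left { 0 }, Right { none } so simplest 1
bb: Left { 0,1 }, Right { none } so simplest 2
bbb: Left { 0,1,2 }, Right { none } so simplest 3
bbbr: Left { 0,1,2 }, Right { 3 } so simplest 5/2
bbbrb: Left { 0,1,2,5/2 }, Right { 3 } so simplest 11/4
bbbrbb: Left { 0,1,2,5/2,11/4 }, Right { 3 } so simplest 23/8
bbbrbbr: Left { 0,1,2,5/2,11/4 }, Right { 23/8,3 } so simplest 45/16
bbbrbbrr: Left { 0,1,2,5/2,11/4 }, Right { 45/16,23/8,3 } so simplest 89/32
bbbrbbrrr: Left { 0,1,2,5/2,11/4 }, Right { 89/32,45/16,23/8,3 } so simplest 177/64
bbbrbbrrrb: Left { 0,1,2,5/2,11/4,177/64 }, Right { 89/32,45/16,23/8,3 } so simplest 355/128
bbbrbbrrrbb: Left { 0,1,2,5/2,11/4,177/64,355/128 }, Right { 89/32,45/16,23/8,3 } so simplest 711/256
bbbrbbrrrbbr: Left { 0,1,2,5/2,11/4,177/64,355/128 }, Right { 711/256,89/32,45/16,23/8,3 } so simplest 1421/512
bbbrbbrrrbbrr: Left { 0,1,2,5/2,11/4,177/64,355/128 }, Right { 1421/512,711/256,89/32,45/16,23/8,3 } so simplest 2841/1024
bbbrbbrrrbbrrr: Left { 0,1,2,5/2,11/4,177/64,355/128 }, Right { 2841/1024,1421/512,711/256,89/32,45/16,23/8,3 } so simplest 5681/2048
bbbrbbrrrbbrrrb: Left { 0,1,2,5/2,11/4,177/64,355/128,5681/2048 }, Right { 2841/1024,1421/512,711/256,89/32,45/16,23/8,3 } so simplest 11363/4096

11363/4096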